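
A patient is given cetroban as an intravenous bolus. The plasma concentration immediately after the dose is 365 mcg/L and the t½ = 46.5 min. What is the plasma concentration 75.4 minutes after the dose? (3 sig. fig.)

119 mcg/L

k = ln 2 / 46.5 = 0.01491 min⁻¹
75.4 min is 1.622 half-lives, so C = 365 × (1/2)^1.622 = 365 × 0.3250 ≈ 119 mcg/L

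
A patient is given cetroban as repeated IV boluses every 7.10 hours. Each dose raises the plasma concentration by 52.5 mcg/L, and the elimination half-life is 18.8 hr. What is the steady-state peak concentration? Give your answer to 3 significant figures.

k = ln 2 / 18.8 = 0.03687 hr⁻¹
Fraction remaining after one interval: e^(−kτ) = e^(−0.03687 × 7.10) = 0.7697
R = 1 / (1 − 0.7697) = 4.342
Css,max = 52.5 × 4.342 ≈ 228 mcg/L

228 mcg/L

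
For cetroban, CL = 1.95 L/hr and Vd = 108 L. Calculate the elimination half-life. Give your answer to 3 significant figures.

38.4 hours

k = CL / V = 1.95 / 108 = 0.01806 hr⁻¹
t½ = ln 2 / k = ln 2 / 0.01806 ≈ 38.4 hours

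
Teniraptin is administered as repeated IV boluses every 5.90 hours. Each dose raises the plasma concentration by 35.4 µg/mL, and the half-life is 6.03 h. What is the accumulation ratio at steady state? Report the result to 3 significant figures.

2.03

k = ln 2 / 6.03 = 0.1149 h⁻¹
Fraction remaining after one interval: e^(−kτ) = e^(−0.1149 × 5.90) = 0.5075
R = 1 / (1 − 0.5075) = 1 / 0.4925 ≈ 2.03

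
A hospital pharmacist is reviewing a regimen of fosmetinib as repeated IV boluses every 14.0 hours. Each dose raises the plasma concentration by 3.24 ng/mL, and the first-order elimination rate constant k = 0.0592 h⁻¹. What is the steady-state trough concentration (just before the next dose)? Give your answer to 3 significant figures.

Fraction remaining after one interval: e^(−kτ) = e^(−0.05920 × 14.0) = 0.4366
R = 1 / (1 − 0.4366) = 1.775
Css,max = 3.24 × 1.775 = 5.751 ng/mL
Css,min = Css,max × e^(−kτ) = 5.751 × 0.4366 ≈ 2.51 ng/mL

2.51 ng/mL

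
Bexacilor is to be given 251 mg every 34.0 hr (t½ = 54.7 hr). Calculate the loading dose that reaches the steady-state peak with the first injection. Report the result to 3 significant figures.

717 mg

k = ln 2 / 54.7 = 0.01267 hr⁻¹
Accumulation ratio R = 1 / (1 − e^(−kτ)) = 1 / (1 − e^(−0.01267×34.0)) = 1 / (1 − 0.6500) = 2.857
Loading dose = maintenance dose × R = 251 × 2.857 ≈ 717 mg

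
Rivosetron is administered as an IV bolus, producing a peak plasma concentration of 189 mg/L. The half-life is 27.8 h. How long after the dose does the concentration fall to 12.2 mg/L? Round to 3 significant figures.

k = ln 2 / 27.8 = 0.02493 h⁻¹
C(t) = C₀ e^(−kt)  ⇒  t = ln(C₀/C) / k
t = ln(189/12.2) / 0.02493 = 2.740 / 0.02493 ≈ 110 hours

110 hours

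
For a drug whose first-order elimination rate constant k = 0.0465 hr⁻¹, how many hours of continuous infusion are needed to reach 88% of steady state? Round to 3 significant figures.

45.6 hours

f = 1 − e^(−kt)  ⇒  t = −ln(1 − f) / k
t = −ln(1 − 0.88) / 0.04650 = 2.120 / 0.04650 ≈ 45.6 hours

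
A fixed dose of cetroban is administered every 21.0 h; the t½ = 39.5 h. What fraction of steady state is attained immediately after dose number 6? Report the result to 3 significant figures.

k = ln 2 / 39.5 = 0.01755 h⁻¹
f_n = 1 − e^(−nkτ) = 1 − e^(−6 × 0.01755 × 21.0) = 1 − e^(−2.211) = 1 − 0.1096 ≈ 0.890

0.890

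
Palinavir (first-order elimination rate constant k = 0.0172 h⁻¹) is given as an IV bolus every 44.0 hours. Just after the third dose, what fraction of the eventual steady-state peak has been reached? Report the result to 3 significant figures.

f_n = 1 − e^(−nkτ) = 1 − e^(−3 × 0.01720 × 44.0) = 1 − e^(−2.270) = 1 − 0.1033 ≈ 0.897

0.897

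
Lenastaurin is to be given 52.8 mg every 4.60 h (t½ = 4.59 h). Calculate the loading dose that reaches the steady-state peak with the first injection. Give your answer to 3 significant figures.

k = ln 2 / 4.59 = 0.1510 h⁻¹
Accumulation ratio R = 1 / (1 − e^(−kτ)) = 1 / (1 − e^(−0.1510×4.60)) = 1 / (1 − 0.4992) = 1.997
Loading dose = maintenance dose × R = 52.8 × 1.997 ≈ 105 mg

105 mg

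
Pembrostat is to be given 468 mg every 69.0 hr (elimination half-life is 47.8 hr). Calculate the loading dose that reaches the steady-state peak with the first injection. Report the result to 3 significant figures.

740 mg

k = ln 2 / 47.8 = 0.01450 hr⁻¹
Accumulation ratio R = 1 / (1 − e^(−kτ)) = 1 / (1 − e^(−0.01450×69.0)) = 1 / (1 − 0.3677) = 1.581
Loading dose = maintenance dose × R = 468 × 1.581 ≈ 740 mg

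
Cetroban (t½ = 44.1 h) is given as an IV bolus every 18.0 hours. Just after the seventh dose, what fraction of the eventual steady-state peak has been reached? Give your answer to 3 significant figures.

0.862

k = ln 2 / 44.1 = 0.01572 h⁻¹
f_n = 1 − e^(−nkτ) = 1 − e^(−7 × 0.01572 × 18.0) = 1 − e^(−1.980) = 1 − 0.1380 ≈ 0.862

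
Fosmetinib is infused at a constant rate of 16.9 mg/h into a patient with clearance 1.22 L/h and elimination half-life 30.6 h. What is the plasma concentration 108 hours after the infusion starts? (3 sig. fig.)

Css = rate / CL = 16.9 / 1.22 = 13.85 mg/L
k = ln 2 / 30.6 = 0.02265 h⁻¹
C(t) = Css (1 − e^(−kt)) = 13.85 × (1 − e^(−2.446)) = 13.85 × 0.9134 ≈ 12.7 mg/L

12.7 mg/L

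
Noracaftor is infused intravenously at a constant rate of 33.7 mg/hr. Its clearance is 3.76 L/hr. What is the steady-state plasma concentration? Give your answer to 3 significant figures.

8.96 mg/L

Css = infusion rate / CL = 33.7 / 3.76 ≈ 8.96 mg/L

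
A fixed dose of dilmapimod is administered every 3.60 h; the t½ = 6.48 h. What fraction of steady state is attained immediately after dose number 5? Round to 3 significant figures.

k = ln 2 / 6.48 = 0.1070 h⁻¹
f_n = 1 − e^(−nkτ) = 1 − e^(−5 × 0.1070 × 3.60) = 1 − e^(−1.925) = 1 − 0.1458 ≈ 0.854

0.854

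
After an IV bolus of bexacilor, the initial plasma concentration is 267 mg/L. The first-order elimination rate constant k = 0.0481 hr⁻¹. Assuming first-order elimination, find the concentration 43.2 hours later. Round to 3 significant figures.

33.4 mg/L

C(t) = C₀ e^(−kt) = 267 × e^(−0.04810 × 43.2) = 267 × e^(−2.078) = 267 × 0.1252 ≈ 33.4 mg/L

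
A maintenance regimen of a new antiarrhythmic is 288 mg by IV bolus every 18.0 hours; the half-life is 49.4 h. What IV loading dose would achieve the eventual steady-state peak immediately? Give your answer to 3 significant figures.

k = ln 2 / 49.4 = 0.01403 h⁻¹
Accumulation ratio R = 1 / (1 − e^(−kτ)) = 1 / (1 − e^(−0.01403×18.0)) = 1 / (1 − 0.7768) = 4.480
Loading dose = maintenance dose × R = 288 × 4.480 ≈ 1290 mg

1290 mg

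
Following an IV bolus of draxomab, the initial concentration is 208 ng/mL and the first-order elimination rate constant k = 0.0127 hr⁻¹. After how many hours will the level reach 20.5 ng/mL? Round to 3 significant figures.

182 hours

C(t) = C₀ e^(−kt)  ⇒  t = ln(C₀/C) / k
t = ln(208/20.5) / 0.01270 = 2.317 / 0.01270 ≈ 182 hours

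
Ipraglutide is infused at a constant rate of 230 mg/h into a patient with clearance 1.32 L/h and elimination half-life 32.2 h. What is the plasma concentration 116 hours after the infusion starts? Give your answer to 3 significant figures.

160 µg/mL

Css = rate / CL = 230 / 1.32 = 174.2 µg/mL
k = ln 2 / 32.2 = 0.02153 h⁻¹
C(t) = Css (1 − e^(−kt)) = 174.2 × (1 − e^(−2.497)) = 174.2 × 0.9177 ≈ 160 µg/mL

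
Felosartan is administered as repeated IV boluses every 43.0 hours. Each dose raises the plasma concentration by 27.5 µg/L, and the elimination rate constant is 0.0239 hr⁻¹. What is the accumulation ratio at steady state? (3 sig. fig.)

1.56

Fraction remaining after one interval: e^(−kτ) = e^(−0.02390 × 43.0) = 0.3578
R = 1 / (1 − 0.3578) = 1 / 0.6422 ≈ 1.56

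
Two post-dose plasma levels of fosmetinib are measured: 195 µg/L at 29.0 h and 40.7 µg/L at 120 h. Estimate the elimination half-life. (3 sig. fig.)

k = ln(C₁/C₂) / (t₂ − t₁) = ln(195/40.7) / (120 − 29.0)
  = 1.567 / 91.00 = 0.01722 h⁻¹
t½ = ln 2 / k = ln 2 / 0.01722 ≈ 40.3 hours

40.3 hours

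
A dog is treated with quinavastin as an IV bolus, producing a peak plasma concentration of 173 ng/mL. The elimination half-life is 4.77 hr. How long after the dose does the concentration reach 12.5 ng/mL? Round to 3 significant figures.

k = ln 2 / 4.77 = 0.1453 hr⁻¹
C(t) = C₀ e^(−kt)  ⇒  t = ln(C₀/C) / k
t = ln(173/12.5) / 0.1453 = 2.628 / 0.1453 ≈ 18.1 hours

18.1 hours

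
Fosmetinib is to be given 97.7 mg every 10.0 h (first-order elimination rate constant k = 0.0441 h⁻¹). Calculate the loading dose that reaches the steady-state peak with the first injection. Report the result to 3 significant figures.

274 mg

Accumulation ratio R = 1 / (1 − e^(−kτ)) = 1 / (1 − e^(−0.04410×10.0)) = 1 / (1 − 0.6434) = 2.804
Loading dose = maintenance dose × R = 97.7 × 2.804 ≈ 274 mg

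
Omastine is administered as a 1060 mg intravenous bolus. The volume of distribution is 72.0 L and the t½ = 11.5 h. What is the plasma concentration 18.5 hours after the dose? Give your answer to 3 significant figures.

C₀ = dose / V = 1060 / 72.0 = 14.72 µg/mL
k = ln 2 / 11.5 = 0.06027 h⁻¹
C(t) = C₀ e^(−kt) = 14.72 × e^(−0.06027 × 18.5) = 14.72 × e^(−1.115) = 14.72 × 0.3279 ≈ 4.83 µg/mL

4.83 µg/mL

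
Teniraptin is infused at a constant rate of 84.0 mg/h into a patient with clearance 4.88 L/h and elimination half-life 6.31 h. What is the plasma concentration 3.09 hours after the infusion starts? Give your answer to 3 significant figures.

4.95 µg/mL

Css = rate / CL = 84.0 / 4.88 = 17.21 µg/mL
k = ln 2 / 6.31 = 0.1098 h⁻¹
C(t) = Css (1 − e^(−kt)) = 17.21 × (1 − e^(−0.3394)) = 17.21 × 0.2878 ≈ 4.95 µg/mL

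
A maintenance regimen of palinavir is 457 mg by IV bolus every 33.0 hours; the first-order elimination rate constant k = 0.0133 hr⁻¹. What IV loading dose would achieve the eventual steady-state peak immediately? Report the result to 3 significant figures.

Accumulation ratio R = 1 / (1 − e^(−kτ)) = 1 / (1 − e^(−0.01330×33.0)) = 1 / (1 − 0.6447) = 2.815
Loading dose = maintenance dose × R = 457 × 2.815 ≈ 1290 mg

1290 mg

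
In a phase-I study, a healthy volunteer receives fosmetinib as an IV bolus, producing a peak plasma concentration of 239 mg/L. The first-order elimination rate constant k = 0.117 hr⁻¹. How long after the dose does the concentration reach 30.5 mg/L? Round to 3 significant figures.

17.6 hours

C(t) = C₀ e^(−kt)  ⇒  t = ln(C₀/C) / k
t = ln(239/30.5) / 0.1170 = 2.059 / 0.1170 ≈ 17.6 hours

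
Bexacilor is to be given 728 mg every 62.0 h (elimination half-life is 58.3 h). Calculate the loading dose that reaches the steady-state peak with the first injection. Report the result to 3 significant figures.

k = ln 2 / 58.3 = 0.01189 h⁻¹
Accumulation ratio R = 1 / (1 − e^(−kτ)) = 1 / (1 − e^(−0.01189×62.0)) = 1 / (1 − 0.4785) = 1.917
Loading dose = maintenance dose × R = 728 × 1.917 ≈ 1400 mg

1400 mg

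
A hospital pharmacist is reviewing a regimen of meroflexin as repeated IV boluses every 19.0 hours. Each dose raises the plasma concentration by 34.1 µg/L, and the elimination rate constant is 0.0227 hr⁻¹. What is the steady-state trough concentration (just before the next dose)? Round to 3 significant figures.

63.2 µg/L

Fraction remaining after one interval: e^(−kτ) = e^(−0.02270 × 19.0) = 0.6497
R = 1 / (1 − 0.6497) = 2.854
Css,max = 34.1 × 2.854 = 97.34 µg/L
Css,min = Css,max × e^(−kτ) = 97.34 × 0.6497 ≈ 63.2 µg/L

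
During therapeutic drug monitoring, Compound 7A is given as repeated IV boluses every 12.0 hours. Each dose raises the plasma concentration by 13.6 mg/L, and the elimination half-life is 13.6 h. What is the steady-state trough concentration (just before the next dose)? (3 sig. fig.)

16.1 mg/L

k = ln 2 / 13.6 = 0.05097 h⁻¹
Fraction remaining after one interval: e^(−kτ) = e^(−0.05097 × 12.0) = 0.5425
R = 1 / (1 − 0.5425) = 2.186
Css,max = 13.6 × 2.186 = 29.73 mg/L
Css,min = Css,max × e^(−kτ) = 29.73 × 0.5425 ≈ 16.1 mg/L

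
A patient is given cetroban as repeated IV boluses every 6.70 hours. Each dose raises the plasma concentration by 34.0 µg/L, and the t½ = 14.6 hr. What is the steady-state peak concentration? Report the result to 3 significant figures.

125 µg/L

k = ln 2 / 14.6 = 0.04748 hr⁻¹
Fraction remaining after one interval: e^(−kτ) = e^(−0.04748 × 6.70) = 0.7275
R = 1 / (1 − 0.7275) = 3.670
Css,max = 34.0 × 3.670 ≈ 125 µg/L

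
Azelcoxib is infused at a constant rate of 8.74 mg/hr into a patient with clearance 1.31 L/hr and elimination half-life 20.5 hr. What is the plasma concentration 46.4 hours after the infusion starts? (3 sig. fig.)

5.28 mg/L

Css = rate / CL = 8.74 / 1.31 = 6.672 mg/L
k = ln 2 / 20.5 = 0.03381 hr⁻¹
C(t) = Css (1 − e^(−kt)) = 6.672 × (1 − e^(−1.569)) = 6.672 × 0.7917 ≈ 5.28 mg/L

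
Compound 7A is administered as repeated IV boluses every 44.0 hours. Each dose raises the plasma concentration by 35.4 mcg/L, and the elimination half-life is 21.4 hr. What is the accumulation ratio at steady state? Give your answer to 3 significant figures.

1.32

k = ln 2 / 21.4 = 0.03239 hr⁻¹
Fraction remaining after one interval: e^(−kτ) = e^(−0.03239 × 44.0) = 0.2405
R = 1 / (1 − 0.2405) = 1 / 0.7595 ≈ 1.32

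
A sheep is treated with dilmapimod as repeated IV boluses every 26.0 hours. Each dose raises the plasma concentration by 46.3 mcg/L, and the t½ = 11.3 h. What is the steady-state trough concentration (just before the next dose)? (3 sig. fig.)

k = ln 2 / 11.3 = 0.06134 h⁻¹
Fraction remaining after one interval: e^(−kτ) = e^(−0.06134 × 26.0) = 0.2029
R = 1 / (1 − 0.2029) = 1.255
Css,max = 46.3 × 1.255 = 58.09 mcg/L
Css,min = Css,max × e^(−kτ) = 58.09 × 0.2029 ≈ 11.8 mcg/L

11.8 mcg/L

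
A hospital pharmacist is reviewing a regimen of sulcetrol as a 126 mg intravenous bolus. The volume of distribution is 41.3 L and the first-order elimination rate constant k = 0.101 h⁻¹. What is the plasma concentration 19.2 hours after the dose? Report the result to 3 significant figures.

0.439 mg/L

C₀ = dose / V = 126 / 41.3 = 3.051 mg/L
C(t) = C₀ e^(−kt) = 3.051 × e^(−0.1010 × 19.2) = 3.051 × e^(−1.939) = 3.051 × 0.1438 ≈ 0.439 mg/L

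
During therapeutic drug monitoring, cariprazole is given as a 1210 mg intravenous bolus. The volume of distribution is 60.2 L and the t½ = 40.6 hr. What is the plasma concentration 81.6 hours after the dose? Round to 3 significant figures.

4.99 µg/mL

C₀ = dose / V = 1210 / 60.2 = 20.10 µg/mL
k = ln 2 / 40.6 = 0.01707 hr⁻¹
C(t) = C₀ e^(−kt) = 20.10 × e^(−0.01707 × 81.6) = 20.10 × e^(−1.393) = 20.10 × 0.2483 ≈ 4.99 µg/mL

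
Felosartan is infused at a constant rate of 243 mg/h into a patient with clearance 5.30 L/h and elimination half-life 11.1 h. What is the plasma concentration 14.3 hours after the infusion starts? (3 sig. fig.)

27.1 µg/mL

Css = rate / CL = 243 / 5.30 = 45.85 µg/mL
k = ln 2 / 11.1 = 0.06245 h⁻¹
C(t) = Css (1 − e^(−kt)) = 45.85 × (1 − e^(−0.8930)) = 45.85 × 0.5906 ≈ 27.1 µg/mL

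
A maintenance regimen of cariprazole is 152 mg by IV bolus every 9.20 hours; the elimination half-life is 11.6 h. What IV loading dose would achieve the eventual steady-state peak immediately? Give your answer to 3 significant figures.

k = ln 2 / 11.6 = 0.05975 h⁻¹
Accumulation ratio R = 1 / (1 − e^(−kτ)) = 1 / (1 − e^(−0.05975×9.20)) = 1 / (1 − 0.5771) = 2.365
Loading dose = maintenance dose × R = 152 × 2.365 ≈ 359 mg

359 mg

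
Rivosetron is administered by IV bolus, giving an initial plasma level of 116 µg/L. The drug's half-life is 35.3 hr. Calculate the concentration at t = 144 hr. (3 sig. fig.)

6.86 µg/L

k = ln 2 / 35.3 = 0.01964 hr⁻¹
C(t) = C₀ e^(−kt) = 116 × e^(−0.01964 × 144) = 116 × e^(−2.828) = 116 × 0.05916 ≈ 6.86 µg/L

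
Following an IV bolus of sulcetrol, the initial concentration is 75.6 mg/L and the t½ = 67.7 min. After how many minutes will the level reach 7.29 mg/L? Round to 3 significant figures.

228 minutes

k = ln 2 / 67.7 = 0.01024 min⁻¹
C(t) = C₀ e^(−kt)  ⇒  t = ln(C₀/C) / k
t = ln(75.6/7.29) / 0.01024 = 2.339 / 0.01024 ≈ 228 minutes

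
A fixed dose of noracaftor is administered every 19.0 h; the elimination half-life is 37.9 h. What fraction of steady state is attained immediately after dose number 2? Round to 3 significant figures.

k = ln 2 / 37.9 = 0.01829 h⁻¹
f_n = 1 − e^(−nkτ) = 1 − e^(−2 × 0.01829 × 19.0) = 1 − e^(−0.6950) = 1 − 0.4991 ≈ 0.501

0.501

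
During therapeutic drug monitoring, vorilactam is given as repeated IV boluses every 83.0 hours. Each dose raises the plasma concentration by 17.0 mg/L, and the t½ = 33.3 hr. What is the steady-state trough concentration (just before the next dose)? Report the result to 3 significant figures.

3.67 mg/L

k = ln 2 / 33.3 = 0.02082 hr⁻¹
Fraction remaining after one interval: e^(−kτ) = e^(−0.02082 × 83.0) = 0.1777
R = 1 / (1 − 0.1777) = 1.216
Css,max = 17.0 × 1.216 = 20.67 mg/L
Css,min = Css,max × e^(−kτ) = 20.67 × 0.1777 ≈ 3.67 mg/L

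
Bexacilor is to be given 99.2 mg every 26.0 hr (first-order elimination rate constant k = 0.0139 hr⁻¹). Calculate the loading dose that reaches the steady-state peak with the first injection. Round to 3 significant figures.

327 mg

Accumulation ratio R = 1 / (1 − e^(−kτ)) = 1 / (1 − e^(−0.01390×26.0)) = 1 / (1 − 0.6967) = 3.297
Loading dose = maintenance dose × R = 99.2 × 3.297 ≈ 327 mg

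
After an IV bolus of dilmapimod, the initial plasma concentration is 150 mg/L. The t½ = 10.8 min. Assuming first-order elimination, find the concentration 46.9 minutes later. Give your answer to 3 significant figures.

k = ln 2 / 10.8 = 0.06418 min⁻¹
46.9 min is 4.343 half-lives, so C = 150 × (1/2)^4.343 = 150 × 0.04929 ≈ 7.39 mg/L

7.39 mg/L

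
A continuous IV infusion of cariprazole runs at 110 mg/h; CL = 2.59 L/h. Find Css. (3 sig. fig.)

42.5 mg/L

Css = infusion rate / CL = 110 / 2.59 ≈ 42.5 mg/L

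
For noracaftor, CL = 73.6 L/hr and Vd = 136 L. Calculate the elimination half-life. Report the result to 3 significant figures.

k = CL / V = 73.6 / 136 = 0.5412 hr⁻¹
t½ = ln 2 / k = ln 2 / 0.5412 ≈ 1.28 hours

1.28 hours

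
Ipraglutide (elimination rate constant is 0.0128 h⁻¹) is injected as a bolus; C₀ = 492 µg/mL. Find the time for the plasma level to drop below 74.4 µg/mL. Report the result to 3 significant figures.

148 hours

C(t) = C₀ e^(−kt)  ⇒  t = ln(C₀/C) / k
t = ln(492/74.4) / 0.01280 = 1.889 / 0.01280 ≈ 148 hours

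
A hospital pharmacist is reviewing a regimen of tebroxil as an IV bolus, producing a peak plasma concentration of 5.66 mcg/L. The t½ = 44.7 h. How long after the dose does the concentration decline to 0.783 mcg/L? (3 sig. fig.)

128 hours

k = ln 2 / 44.7 = 0.01551 h⁻¹
C(t) = C₀ e^(−kt)  ⇒  t = ln(C₀/C) / k
t = ln(5.66/0.783) / 0.01551 = 1.978 / 0.01551 ≈ 128 hours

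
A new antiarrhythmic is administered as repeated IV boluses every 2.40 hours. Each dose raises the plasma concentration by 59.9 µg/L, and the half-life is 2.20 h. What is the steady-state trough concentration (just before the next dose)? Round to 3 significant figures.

k = ln 2 / 2.20 = 0.3151 h⁻¹
Fraction remaining after one interval: e^(−kτ) = e^(−0.3151 × 2.40) = 0.4695
R = 1 / (1 − 0.4695) = 1.885
Css,max = 59.9 × 1.885 = 112.9 µg/L
Css,min = Css,max × e^(−kτ) = 112.9 × 0.4695 ≈ 53.0 µg/L

53.0 µg/L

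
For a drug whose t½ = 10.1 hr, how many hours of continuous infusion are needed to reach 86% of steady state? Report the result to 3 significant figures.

28.6 hours

k = ln 2 / 10.1 = 0.06863 hr⁻¹
f = 1 − e^(−kt)  ⇒  t = −ln(1 − f) / k
t = −ln(1 − 0.86) / 0.06863 = 1.966 / 0.06863 ≈ 28.6 hours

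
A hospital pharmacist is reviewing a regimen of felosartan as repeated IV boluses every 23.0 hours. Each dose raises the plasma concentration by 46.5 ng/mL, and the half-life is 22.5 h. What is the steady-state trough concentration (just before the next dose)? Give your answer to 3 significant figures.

45.1 ng/mL

k = ln 2 / 22.5 = 0.03081 h⁻¹
Fraction remaining after one interval: e^(−kτ) = e^(−0.03081 × 23.0) = 0.4924
R = 1 / (1 − 0.4924) = 1.970
Css,max = 46.5 × 1.970 = 91.60 ng/mL
Css,min = Css,max × e^(−kτ) = 91.60 × 0.4924 ≈ 45.1 ng/mL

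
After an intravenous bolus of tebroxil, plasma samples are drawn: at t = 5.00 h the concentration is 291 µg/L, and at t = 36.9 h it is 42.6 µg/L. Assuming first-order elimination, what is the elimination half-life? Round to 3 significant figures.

11.5 hours

k = ln(C₁/C₂) / (t₂ − t₁) = ln(291/42.6) / (36.9 − 5.00)
  = 1.921 / 31.90 = 0.06023 h⁻¹
t½ = ln 2 / k = ln 2 / 0.06023 ≈ 11.5 hours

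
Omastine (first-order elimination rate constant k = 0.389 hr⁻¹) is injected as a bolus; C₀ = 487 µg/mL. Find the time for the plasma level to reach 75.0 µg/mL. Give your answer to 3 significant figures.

C(t) = C₀ e^(−kt)  ⇒  t = ln(C₀/C) / k
t = ln(487/75.0) / 0.3890 = 1.871 / 0.3890 ≈ 4.81 hours

4.81 hours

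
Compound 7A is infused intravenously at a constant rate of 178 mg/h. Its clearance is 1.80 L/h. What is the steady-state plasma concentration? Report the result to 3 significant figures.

98.9 µg/mL

Css = infusion rate / CL = 178 / 1.80 ≈ 98.9 µg/mL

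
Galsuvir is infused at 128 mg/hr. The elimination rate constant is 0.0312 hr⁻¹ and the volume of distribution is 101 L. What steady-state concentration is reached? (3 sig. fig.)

40.6 µg/mL

CL = k · V = 0.0312 × 101 = 3.151 L/hr
Css = rate / CL = 128 / 3.151 ≈ 40.6 µg/mL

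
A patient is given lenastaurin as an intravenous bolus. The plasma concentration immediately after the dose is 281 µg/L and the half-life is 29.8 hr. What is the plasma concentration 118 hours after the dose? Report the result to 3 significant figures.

k = ln 2 / 29.8 = 0.02326 hr⁻¹
C(t) = C₀ e^(−kt) = 281 × e^(−0.02326 × 118) = 281 × e^(−2.745) = 281 × 0.06427 ≈ 18.1 µg/L

18.1 µg/L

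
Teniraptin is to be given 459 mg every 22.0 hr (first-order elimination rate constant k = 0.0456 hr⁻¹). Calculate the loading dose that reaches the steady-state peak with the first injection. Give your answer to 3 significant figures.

725 mg

Accumulation ratio R = 1 / (1 − e^(−kτ)) = 1 / (1 − e^(−0.04560×22.0)) = 1 / (1 − 0.3667) = 1.579
Loading dose = maintenance dose × R = 459 × 1.579 ≈ 725 mg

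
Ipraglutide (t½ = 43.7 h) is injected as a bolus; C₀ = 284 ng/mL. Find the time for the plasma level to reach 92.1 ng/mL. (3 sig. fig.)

k = ln 2 / 43.7 = 0.01586 h⁻¹
C(t) = C₀ e^(−kt)  ⇒  t = ln(C₀/C) / k
t = ln(284/92.1) / 0.01586 = 1.126 / 0.01586 ≈ 71.0 hours

71.0 hours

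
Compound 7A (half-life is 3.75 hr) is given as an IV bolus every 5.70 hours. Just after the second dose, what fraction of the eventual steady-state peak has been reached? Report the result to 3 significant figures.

0.878

k = ln 2 / 3.75 = 0.1848 hr⁻¹
f_n = 1 − e^(−nkτ) = 1 − e^(−2 × 0.1848 × 5.70) = 1 − e^(−2.107) = 1 − 0.1216 ≈ 0.878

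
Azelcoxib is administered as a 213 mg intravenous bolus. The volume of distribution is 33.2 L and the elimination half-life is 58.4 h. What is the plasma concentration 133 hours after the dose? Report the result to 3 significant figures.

1.32 µg/mL

C₀ = dose / V = 213 / 33.2 = 6.416 µg/mL
k = ln 2 / 58.4 = 0.01187 h⁻¹
C(t) = C₀ e^(−kt) = 6.416 × e^(−0.01187 × 133) = 6.416 × e^(−1.579) = 6.416 × 0.2063 ≈ 1.32 µg/mL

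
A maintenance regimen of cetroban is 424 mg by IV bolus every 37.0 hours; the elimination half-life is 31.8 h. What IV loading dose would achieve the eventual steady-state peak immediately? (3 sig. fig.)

766 mg

k = ln 2 / 31.8 = 0.02180 h⁻¹
Accumulation ratio R = 1 / (1 − e^(−kτ)) = 1 / (1 − e^(−0.02180×37.0)) = 1 / (1 − 0.4464) = 1.806
Loading dose = maintenance dose × R = 424 × 1.806 ≈ 766 mg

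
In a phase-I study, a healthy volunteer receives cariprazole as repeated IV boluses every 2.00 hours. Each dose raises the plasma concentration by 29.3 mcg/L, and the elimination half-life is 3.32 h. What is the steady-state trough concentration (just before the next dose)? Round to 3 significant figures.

k = ln 2 / 3.32 = 0.2088 h⁻¹
Fraction remaining after one interval: e^(−kτ) = e^(−0.2088 × 2.00) = 0.6587
R = 1 / (1 − 0.6587) = 2.930
Css,max = 29.3 × 2.930 = 85.84 mcg/L
Css,min = Css,max × e^(−kτ) = 85.84 × 0.6587 ≈ 56.5 mcg/L

56.5 mcg/L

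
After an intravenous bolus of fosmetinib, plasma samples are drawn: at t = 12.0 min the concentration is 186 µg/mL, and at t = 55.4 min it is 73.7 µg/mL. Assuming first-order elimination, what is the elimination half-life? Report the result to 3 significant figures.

k = ln(C₁/C₂) / (t₂ − t₁) = ln(186/73.7) / (55.4 − 12.0)
  = 0.9257 / 43.40 = 0.02133 min⁻¹
t½ = ln 2 / k = ln 2 / 0.02133 ≈ 32.5 minutes

32.5 minutes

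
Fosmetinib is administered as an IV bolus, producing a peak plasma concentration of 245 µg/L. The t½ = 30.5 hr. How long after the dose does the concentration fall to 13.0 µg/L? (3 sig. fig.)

129 hours

k = ln 2 / 30.5 = 0.02273 hr⁻¹
C(t) = C₀ e^(−kt)  ⇒  t = ln(C₀/C) / k
t = ln(245/13.0) / 0.02273 = 2.936 / 0.02273 ≈ 129 hours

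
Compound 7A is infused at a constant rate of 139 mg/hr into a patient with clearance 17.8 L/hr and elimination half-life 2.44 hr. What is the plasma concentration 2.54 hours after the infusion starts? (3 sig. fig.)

4.01 mg/L

Css = rate / CL = 139 / 17.8 = 7.809 mg/L
k = ln 2 / 2.44 = 0.2841 hr⁻¹
C(t) = Css (1 − e^(−kt)) = 7.809 × (1 − e^(−0.7216)) = 7.809 × 0.5140 ≈ 4.01 mg/L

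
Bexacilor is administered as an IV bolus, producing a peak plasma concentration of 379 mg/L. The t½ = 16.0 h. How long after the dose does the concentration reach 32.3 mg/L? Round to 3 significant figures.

56.8 hours

k = ln 2 / 16.0 = 0.04332 h⁻¹
C(t) = C₀ e^(−kt)  ⇒  t = ln(C₀/C) / k
t = ln(379/32.3) / 0.04332 = 2.462 / 0.04332 ≈ 56.8 hours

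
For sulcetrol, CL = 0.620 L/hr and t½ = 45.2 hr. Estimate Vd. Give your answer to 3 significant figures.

k = ln 2 / t½ = ln 2 / 45.2 = 0.01534 hr⁻¹
V = CL / k = 0.620 / 0.01534 ≈ 40.4 L

40.4 L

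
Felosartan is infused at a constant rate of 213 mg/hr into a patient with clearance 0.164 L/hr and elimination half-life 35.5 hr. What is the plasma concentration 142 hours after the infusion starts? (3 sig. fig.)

1220 mg/L

Css = rate / CL = 213 / 0.164 = 1299 mg/L
k = ln 2 / 35.5 = 0.01953 hr⁻¹
C(t) = Css (1 − e^(−kt)) = 1299 × (1 − e^(−2.773)) = 1299 × 0.9375 ≈ 1220 mg/L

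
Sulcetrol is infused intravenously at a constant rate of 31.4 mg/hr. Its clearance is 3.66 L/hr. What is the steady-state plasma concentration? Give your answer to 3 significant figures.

Css = infusion rate / CL = 31.4 / 3.66 ≈ 8.58 mg/L

8.58 mg/L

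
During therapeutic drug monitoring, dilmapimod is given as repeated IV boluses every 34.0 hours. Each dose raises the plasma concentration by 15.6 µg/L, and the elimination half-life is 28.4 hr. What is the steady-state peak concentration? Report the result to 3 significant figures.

k = ln 2 / 28.4 = 0.02441 hr⁻¹
Fraction remaining after one interval: e^(−kτ) = e^(−0.02441 × 34.0) = 0.4361
R = 1 / (1 − 0.4361) = 1.773
Css,max = 15.6 × 1.773 ≈ 27.7 µg/L

27.7 µg/L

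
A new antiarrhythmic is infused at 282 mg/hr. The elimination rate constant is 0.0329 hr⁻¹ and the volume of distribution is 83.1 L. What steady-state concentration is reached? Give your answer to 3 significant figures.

103 µg/mL

CL = k · V = 0.0329 × 83.1 = 2.734 L/hr
Css = rate / CL = 282 / 2.734 ≈ 103 µg/mL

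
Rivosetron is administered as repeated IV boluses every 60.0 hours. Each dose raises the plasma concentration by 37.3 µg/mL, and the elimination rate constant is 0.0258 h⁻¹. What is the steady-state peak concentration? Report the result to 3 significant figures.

47.4 µg/mL

Fraction remaining after one interval: e^(−kτ) = e^(−0.02580 × 60.0) = 0.2127
R = 1 / (1 − 0.2127) = 1.270
Css,max = 37.3 × 1.270 ≈ 47.4 µg/mL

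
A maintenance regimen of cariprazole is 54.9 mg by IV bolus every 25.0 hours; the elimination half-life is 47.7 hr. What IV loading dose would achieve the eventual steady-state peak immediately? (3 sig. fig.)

180 mg

k = ln 2 / 47.7 = 0.01453 hr⁻¹
Accumulation ratio R = 1 / (1 − e^(−kτ)) = 1 / (1 − e^(−0.01453×25.0)) = 1 / (1 − 0.6954) = 3.283
Loading dose = maintenance dose × R = 54.9 × 3.283 ≈ 180 mg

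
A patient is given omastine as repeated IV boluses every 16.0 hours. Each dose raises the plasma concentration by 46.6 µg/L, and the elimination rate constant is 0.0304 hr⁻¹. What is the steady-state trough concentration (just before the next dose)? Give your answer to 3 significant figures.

74.4 µg/L

Fraction remaining after one interval: e^(−kτ) = e^(−0.03040 × 16.0) = 0.6148
R = 1 / (1 − 0.6148) = 2.596
Css,max = 46.6 × 2.596 = 121.0 µg/L
Css,min = Css,max × e^(−kτ) = 121.0 × 0.6148 ≈ 74.4 µg/L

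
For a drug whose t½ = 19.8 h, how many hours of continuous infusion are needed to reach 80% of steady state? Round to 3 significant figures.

46.0 hours

k = ln 2 / 19.8 = 0.03501 h⁻¹
f = 1 − e^(−kt)  ⇒  t = −ln(1 − f) / k
t = −ln(1 − 0.8) / 0.03501 = 1.609 / 0.03501 ≈ 46.0 hours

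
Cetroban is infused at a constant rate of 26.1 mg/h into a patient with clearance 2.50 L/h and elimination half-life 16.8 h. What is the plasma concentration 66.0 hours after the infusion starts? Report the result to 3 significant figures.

Css = rate / CL = 26.1 / 2.50 = 10.44 µg/mL
k = ln 2 / 16.8 = 0.04126 h⁻¹
C(t) = Css (1 − e^(−kt)) = 10.44 × (1 − e^(−2.723)) = 10.44 × 0.9343 ≈ 9.75 µg/mL

9.75 µg/mL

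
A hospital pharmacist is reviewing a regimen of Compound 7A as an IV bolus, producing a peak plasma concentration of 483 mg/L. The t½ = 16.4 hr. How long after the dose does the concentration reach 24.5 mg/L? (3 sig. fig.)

70.5 hours

k = ln 2 / 16.4 = 0.04227 hr⁻¹
C(t) = C₀ e^(−kt)  ⇒  t = ln(C₀/C) / k
t = ln(483/24.5) / 0.04227 = 2.981 / 0.04227 ≈ 70.5 hours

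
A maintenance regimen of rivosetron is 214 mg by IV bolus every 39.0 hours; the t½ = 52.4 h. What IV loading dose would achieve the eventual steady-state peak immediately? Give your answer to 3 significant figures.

531 mg

k = ln 2 / 52.4 = 0.01323 h⁻¹
Accumulation ratio R = 1 / (1 − e^(−kτ)) = 1 / (1 − e^(−0.01323×39.0)) = 1 / (1 − 0.5970) = 2.481
Loading dose = maintenance dose × R = 214 × 2.481 ≈ 531 mg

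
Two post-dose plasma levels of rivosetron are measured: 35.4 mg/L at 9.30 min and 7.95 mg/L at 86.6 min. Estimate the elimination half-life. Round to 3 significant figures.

k = ln(C₁/C₂) / (t₂ − t₁) = ln(35.4/7.95) / (86.6 − 9.30)
  = 1.494 / 77.30 = 0.01932 min⁻¹
t½ = ln 2 / k = ln 2 / 0.01932 ≈ 35.9 minutes

35.9 minutes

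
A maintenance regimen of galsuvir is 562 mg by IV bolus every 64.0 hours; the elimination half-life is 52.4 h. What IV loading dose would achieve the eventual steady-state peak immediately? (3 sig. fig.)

984 mg

k = ln 2 / 52.4 = 0.01323 h⁻¹
Accumulation ratio R = 1 / (1 − e^(−kτ)) = 1 / (1 − e^(−0.01323×64.0)) = 1 / (1 − 0.4289) = 1.751
Loading dose = maintenance dose × R = 562 × 1.751 ≈ 984 mg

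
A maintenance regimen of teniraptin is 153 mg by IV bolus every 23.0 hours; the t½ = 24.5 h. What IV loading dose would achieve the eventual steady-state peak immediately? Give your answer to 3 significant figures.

320 mg

k = ln 2 / 24.5 = 0.02829 h⁻¹
Accumulation ratio R = 1 / (1 − e^(−kτ)) = 1 / (1 − e^(−0.02829×23.0)) = 1 / (1 − 0.5217) = 2.091
Loading dose = maintenance dose × R = 153 × 2.091 ≈ 320 mg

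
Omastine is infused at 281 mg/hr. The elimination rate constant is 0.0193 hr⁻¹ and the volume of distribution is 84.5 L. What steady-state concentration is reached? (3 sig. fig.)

172 mg/L

CL = k · V = 0.0193 × 84.5 = 1.631 L/hr
Css = rate / CL = 281 / 1.631 ≈ 172 mg/L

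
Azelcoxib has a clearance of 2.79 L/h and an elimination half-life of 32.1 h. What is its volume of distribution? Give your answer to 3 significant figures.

k = ln 2 / t½ = ln 2 / 32.1 = 0.02159 h⁻¹
V = CL / k = 2.79 / 0.02159 ≈ 129 L

129 L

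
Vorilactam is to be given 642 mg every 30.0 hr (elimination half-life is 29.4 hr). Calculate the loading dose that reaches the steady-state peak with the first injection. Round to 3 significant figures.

k = ln 2 / 29.4 = 0.02358 hr⁻¹
Accumulation ratio R = 1 / (1 − e^(−kτ)) = 1 / (1 − e^(−0.02358×30.0)) = 1 / (1 − 0.4930) = 1.972
Loading dose = maintenance dose × R = 642 × 1.972 ≈ 1270 mg

1270 mg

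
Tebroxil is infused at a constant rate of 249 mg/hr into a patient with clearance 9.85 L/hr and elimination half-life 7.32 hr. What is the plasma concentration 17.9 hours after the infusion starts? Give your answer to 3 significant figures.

20.6 mg/L

Css = rate / CL = 249 / 9.85 = 25.28 mg/L
k = ln 2 / 7.32 = 0.09469 hr⁻¹
C(t) = Css (1 − e^(−kt)) = 25.28 × (1 − e^(−1.695)) = 25.28 × 0.8164 ≈ 20.6 mg/L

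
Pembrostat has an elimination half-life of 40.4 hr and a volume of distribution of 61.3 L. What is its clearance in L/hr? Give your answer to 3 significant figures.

k = ln 2 / t½ = ln 2 / 40.4 = 0.01716 hr⁻¹
CL = k · V = 0.01716 × 61.3 ≈ 1.05 L/hr

1.05 L/hr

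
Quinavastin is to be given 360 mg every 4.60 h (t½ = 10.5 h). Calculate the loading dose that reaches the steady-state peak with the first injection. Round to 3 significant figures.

1370 mg

k = ln 2 / 10.5 = 0.06601 h⁻¹
Accumulation ratio R = 1 / (1 − e^(−kτ)) = 1 / (1 − e^(−0.06601×4.60)) = 1 / (1 − 0.7381) = 3.818
Loading dose = maintenance dose × R = 360 × 3.818 ≈ 1370 mg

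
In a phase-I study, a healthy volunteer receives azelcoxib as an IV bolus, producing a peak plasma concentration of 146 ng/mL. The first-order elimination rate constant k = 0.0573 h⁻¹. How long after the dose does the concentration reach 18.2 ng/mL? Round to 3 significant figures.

C(t) = C₀ e^(−kt)  ⇒  t = ln(C₀/C) / k
t = ln(146/18.2) / 0.05730 = 2.082 / 0.05730 ≈ 36.3 hours

36.3 hours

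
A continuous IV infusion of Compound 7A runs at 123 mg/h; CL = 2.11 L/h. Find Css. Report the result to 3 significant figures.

58.3 µg/mL

Css = infusion rate / CL = 123 / 2.11 ≈ 58.3 µg/mL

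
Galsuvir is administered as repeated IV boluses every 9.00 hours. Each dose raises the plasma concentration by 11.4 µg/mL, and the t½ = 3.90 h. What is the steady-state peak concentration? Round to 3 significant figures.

k = ln 2 / 3.90 = 0.1777 h⁻¹
Fraction remaining after one interval: e^(−kτ) = e^(−0.1777 × 9.00) = 0.2020
R = 1 / (1 − 0.2020) = 1.253
Css,max = 11.4 × 1.253 ≈ 14.3 µg/mL

14.3 µg/mL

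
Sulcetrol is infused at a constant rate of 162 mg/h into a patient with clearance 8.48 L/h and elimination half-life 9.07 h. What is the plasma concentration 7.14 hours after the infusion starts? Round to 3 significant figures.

Css = rate / CL = 162 / 8.48 = 19.10 µg/mL
k = ln 2 / 9.07 = 0.07642 h⁻¹
C(t) = Css (1 − e^(−kt)) = 19.10 × (1 − e^(−0.5457)) = 19.10 × 0.4205 ≈ 8.03 µg/mL

8.03 µg/mL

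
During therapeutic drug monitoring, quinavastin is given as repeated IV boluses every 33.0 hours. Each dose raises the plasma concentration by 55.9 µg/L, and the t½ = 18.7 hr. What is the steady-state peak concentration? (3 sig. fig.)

79.2 µg/L

k = ln 2 / 18.7 = 0.03707 hr⁻¹
Fraction remaining after one interval: e^(−kτ) = e^(−0.03707 × 33.0) = 0.2943
R = 1 / (1 − 0.2943) = 1.417
Css,max = 55.9 × 1.417 ≈ 79.2 µg/L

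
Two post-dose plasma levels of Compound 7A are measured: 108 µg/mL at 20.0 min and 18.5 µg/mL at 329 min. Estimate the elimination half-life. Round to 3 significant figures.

k = ln(C₁/C₂) / (t₂ − t₁) = ln(108/18.5) / (329 − 20.0)
  = 1.764 / 309.0 = 0.005710 min⁻¹
t½ = ln 2 / k = ln 2 / 0.005710 ≈ 121 minutes

121 minutes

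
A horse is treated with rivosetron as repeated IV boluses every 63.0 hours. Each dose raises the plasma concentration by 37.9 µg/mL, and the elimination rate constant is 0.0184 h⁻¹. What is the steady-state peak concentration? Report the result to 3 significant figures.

Fraction remaining after one interval: e^(−kτ) = e^(−0.01840 × 63.0) = 0.3137
R = 1 / (1 − 0.3137) = 1.457
Css,max = 37.9 × 1.457 ≈ 55.2 µg/mL

55.2 µg/mL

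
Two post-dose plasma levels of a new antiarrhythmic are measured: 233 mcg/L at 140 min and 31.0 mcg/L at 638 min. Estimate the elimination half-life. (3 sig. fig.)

k = ln(C₁/C₂) / (t₂ − t₁) = ln(233/31.0) / (638 − 140)
  = 2.017 / 498.0 = 0.004050 min⁻¹
t½ = ln 2 / k = ln 2 / 0.004050 ≈ 171 minutes

171 minutes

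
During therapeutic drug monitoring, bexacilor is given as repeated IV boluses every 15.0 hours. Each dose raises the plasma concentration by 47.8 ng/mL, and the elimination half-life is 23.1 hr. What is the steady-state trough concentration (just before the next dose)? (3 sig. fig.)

k = ln 2 / 23.1 = 0.03001 hr⁻¹
Fraction remaining after one interval: e^(−kτ) = e^(−0.03001 × 15.0) = 0.6376
R = 1 / (1 − 0.6376) = 2.759
Css,max = 47.8 × 2.759 = 131.9 ng/mL
Css,min = Css,max × e^(−kτ) = 131.9 × 0.6376 ≈ 84.1 ng/mL

84.1 ng/mL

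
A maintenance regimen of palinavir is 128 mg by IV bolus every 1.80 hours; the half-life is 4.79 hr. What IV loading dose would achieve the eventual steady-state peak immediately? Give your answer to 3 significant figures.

558 mg

k = ln 2 / 4.79 = 0.1447 hr⁻¹
Accumulation ratio R = 1 / (1 − e^(−kτ)) = 1 / (1 − e^(−0.1447×1.80)) = 1 / (1 − 0.7707) = 4.361
Loading dose = maintenance dose × R = 128 × 4.361 ≈ 558 mg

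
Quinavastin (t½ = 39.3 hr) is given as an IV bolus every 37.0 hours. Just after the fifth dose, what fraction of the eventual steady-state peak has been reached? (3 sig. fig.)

k = ln 2 / 39.3 = 0.01764 hr⁻¹
f_n = 1 − e^(−nkτ) = 1 − e^(−5 × 0.01764 × 37.0) = 1 − e^(−3.263) = 1 − 0.03828 ≈ 0.962

0.962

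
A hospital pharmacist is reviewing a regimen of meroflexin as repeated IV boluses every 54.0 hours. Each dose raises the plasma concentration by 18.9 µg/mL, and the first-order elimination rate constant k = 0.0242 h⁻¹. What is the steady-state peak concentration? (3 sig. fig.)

Fraction remaining after one interval: e^(−kτ) = e^(−0.02420 × 54.0) = 0.2707
R = 1 / (1 − 0.2707) = 1.371
Css,max = 18.9 × 1.371 ≈ 25.9 µg/mL

25.9 µg/mL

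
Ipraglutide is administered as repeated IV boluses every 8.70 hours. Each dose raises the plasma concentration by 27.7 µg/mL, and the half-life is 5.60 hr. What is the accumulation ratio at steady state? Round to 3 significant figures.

1.52

k = ln 2 / 5.60 = 0.1238 hr⁻¹
Fraction remaining after one interval: e^(−kτ) = e^(−0.1238 × 8.70) = 0.3407
R = 1 / (1 − 0.3407) = 1 / 0.6593 ≈ 1.52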